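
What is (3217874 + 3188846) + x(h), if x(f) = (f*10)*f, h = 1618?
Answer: 32585960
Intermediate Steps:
x(f) = 10*f**2 (x(f) = (10*f)*f = 10*f**2)
(3217874 + 3188846) + x(h) = (3217874 + 3188846) + 10*1618**2 = 6406720 + 10*2617924 = 6406720 + 26179240 = 32585960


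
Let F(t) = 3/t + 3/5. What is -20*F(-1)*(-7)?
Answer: -336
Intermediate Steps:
F(t) = ⅗ + 3/t (F(t) = 3/t + 3*(⅕) = 3/t + ⅗ = ⅗ + 3/t)
-20*F(-1)*(-7) = -20*(⅗ + 3/(-1))*(-7) = -20*(⅗ + 3*(-1))*(-7) = -20*(⅗ - 3)*(-7) = -20*(-12/5)*(-7) = 48*(-7) = -336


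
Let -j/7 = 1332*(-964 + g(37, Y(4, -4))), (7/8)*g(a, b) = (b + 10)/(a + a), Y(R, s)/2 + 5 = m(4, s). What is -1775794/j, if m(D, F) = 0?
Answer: -887897/4494168 ≈ -0.19757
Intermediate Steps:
Y(R, s) = -10 (Y(R, s) = -10 + 2*0 = -10 + 0 = -10)
g(a, b) = 4*(10 + b)/(7*a) (g(a, b) = 8*((b + 10)/(a + a))/7 = 8*((10 + b)/((2*a)))/7 = 8*((10 + b)*(1/(2*a)))/7 = 8*((10 + b)/(2*a))/7 = 4*(10 + b)/(7*a))
j = 8988336 (j = -9324*(-964 + (4/7)*(10 - 10)/37) = -9324*(-964 + (4/7)*(1/37)*0) = -9324*(-964 + 0) = -9324*(-964) = -7*(-1284048) = 8988336)
-1775794/j = -1775794/8988336 = -1775794*1/8988336 = -887897/4494168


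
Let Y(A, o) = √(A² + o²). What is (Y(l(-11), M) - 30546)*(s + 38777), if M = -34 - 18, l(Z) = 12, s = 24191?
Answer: -1923420528 + 251872*√178 ≈ -1.9201e+9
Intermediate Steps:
M = -52
(Y(l(-11), M) - 30546)*(s + 38777) = (√(12² + (-52)²) - 30546)*(24191 + 38777) = (√(144 + 2704) - 30546)*62968 = (√2848 - 30546)*62968 = (4*√178 - 30546)*62968 = (-30546 + 4*√178)*62968 = -1923420528 + 251872*√178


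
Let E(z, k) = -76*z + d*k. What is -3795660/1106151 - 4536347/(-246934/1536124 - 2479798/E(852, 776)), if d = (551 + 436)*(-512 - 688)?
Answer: 295206816050727048370547004/10285469892887961059 ≈ 2.8701e+7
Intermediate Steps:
d = -1184400 (d = 987*(-1200) = -1184400)
E(z, k) = -1184400*k - 76*z (E(z, k) = -76*z - 1184400*k = -1184400*k - 76*z)
-3795660/1106151 - 4536347/(-246934/1536124 - 2479798/E(852, 776)) = -3795660/1106151 - 4536347/(-246934/1536124 - 2479798/(-1184400*776 - 76*852)) = -3795660*1/1106151 - 4536347/(-246934*1/1536124 - 2479798/(-919094400 - 64752)) = -1265220/368717 - 4536347/(-123467/768062 - 2479798/(-919159152)) = -1265220/368717 - 4536347/(-123467/768062 - 2479798*(-1/919159152)) = -1265220/368717 - 4536347/(-123467/768062 + 1239899/459579576) = -1265220/368717 - 4536347/(-27895296102127/176492804150856) = -1265220/368717 - 4536347*(-176492804150856/27895296102127) = -1265220/368717 + 800632602631323163032/27895296102127 = 295206816050727048370547004/10285469892887961059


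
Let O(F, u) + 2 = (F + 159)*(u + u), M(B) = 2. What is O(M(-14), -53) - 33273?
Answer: -50341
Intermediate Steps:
O(F, u) = -2 + 2*u*(159 + F) (O(F, u) = -2 + (F + 159)*(u + u) = -2 + (159 + F)*(2*u) = -2 + 2*u*(159 + F))
O(M(-14), -53) - 33273 = (-2 + 318*(-53) + 2*2*(-53)) - 33273 = (-2 - 16854 - 212) - 33273 = -17068 - 33273 = -50341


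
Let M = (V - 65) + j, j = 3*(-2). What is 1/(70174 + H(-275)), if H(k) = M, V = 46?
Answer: 1/70149 ≈ 1.4255e-5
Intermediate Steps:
j = -6
M = -25 (M = (46 - 65) - 6 = -19 - 6 = -25)
H(k) = -25
1/(70174 + H(-275)) = 1/(70174 - 25) = 1/70149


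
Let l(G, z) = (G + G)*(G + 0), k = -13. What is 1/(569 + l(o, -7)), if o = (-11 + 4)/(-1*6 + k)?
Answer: 361/205507 ≈ 0.0017566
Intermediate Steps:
o = 7/19 (o = (-11 + 4)/(-1*6 - 13) = -7/(-6 - 13) = -7/(-19) = -7*(-1/19) = 7/19 ≈ 0.36842)
l(G, z) = 2*G² (l(G, z) = (2*G)*G = 2*G²)
1/(569 + l(o, -7)) = 1/(569 + 2*(7/19)²) = 1/(569 + 2*(49/361)) = 1/(569 + 98/361) = 1/(205507/361) = 361/205507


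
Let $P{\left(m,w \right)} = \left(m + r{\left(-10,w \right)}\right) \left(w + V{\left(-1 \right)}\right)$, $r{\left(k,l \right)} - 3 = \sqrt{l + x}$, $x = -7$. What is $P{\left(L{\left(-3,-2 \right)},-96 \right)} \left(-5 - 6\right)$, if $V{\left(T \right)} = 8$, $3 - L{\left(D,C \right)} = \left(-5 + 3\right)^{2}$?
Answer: $1936 + 968 i \sqrt{103} \approx 1936.0 + 9824.1 i$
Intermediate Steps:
$L{\left(D,C \right)} = -1$ ($L{\left(D,C \right)} = 3 - \left(-5 + 3\right)^{2} = 3 - \left(-2\right)^{2} = 3 - 4 = -1$)
$r{\left(k,l \right)} = 3 + \sqrt{-7 + l}$ ($r{\left(k,l \right)} = 3 + \sqrt{l - 7} = 3 + \sqrt{-7 + l}$)
$P{\left(m,w \right)} = \left(8 + w\right) \left(3 + m + \sqrt{-7 + w}\right)$ ($P{\left(m,w \right)} = \left(m + \left(3 + \sqrt{-7 + w}\right)\right) \left(w + 8\right) = \left(3 + m + \sqrt{-7 + w}\right) \left(8 + w\right) = \left(8 + w\right) \left(3 + m + \sqrt{-7 + w}\right)$)
$P{\left(L{\left(-3,-2 \right)},-96 \right)} \left(-5 - 6\right) = \left(24 + 8 \left(-1\right) + 8 \sqrt{-7 - 96} - -96 - 96 \left(3 + \sqrt{-7 - 96}\right)\right) \left(-5 - 6\right) = \left(24 - 8 + 8 \sqrt{-103} + 96 - 96 \left(3 + \sqrt{-103}\right)\right) \left(-5 - 6\right) = \left(24 - 8 + 8 i \sqrt{103} + 96 - 96 \left(3 + i \sqrt{103}\right)\right) \left(-11\right) = \left(24 - 8 + 8 i \sqrt{103} + 96 - \left(288 + 96 i \sqrt{103}\right)\right) \left(-11\right) = \left(-176 - 88 i \sqrt{103}\right) \left(-11\right) = 1936 + 968 i \sqrt{103}$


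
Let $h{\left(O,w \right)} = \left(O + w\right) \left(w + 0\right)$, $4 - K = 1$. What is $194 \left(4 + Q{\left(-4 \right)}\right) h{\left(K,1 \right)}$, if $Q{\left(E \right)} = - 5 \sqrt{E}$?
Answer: $3104 - 7760 i \approx 3104.0 - 7760.0 i$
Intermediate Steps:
$K = 3$ ($K = 4 - 1 = 3$)
$h{\left(O,w \right)} = w \left(O + w\right)$ ($h{\left(O,w \right)} = \left(O + w\right) w = w \left(O + w\right)$)
$194 \left(4 + Q{\left(-4 \right)}\right) h{\left(K,1 \right)} = 194 \left(4 - 5 \sqrt{-4}\right) 1 \left(3 + 1\right) = 194 \left(4 - 5 \cdot 2 i\right) 1 \cdot 4 = 194 \left(4 - 10 i\right) 4 = 194 \left(16 - 40 i\right) = 3104 - 7760 i$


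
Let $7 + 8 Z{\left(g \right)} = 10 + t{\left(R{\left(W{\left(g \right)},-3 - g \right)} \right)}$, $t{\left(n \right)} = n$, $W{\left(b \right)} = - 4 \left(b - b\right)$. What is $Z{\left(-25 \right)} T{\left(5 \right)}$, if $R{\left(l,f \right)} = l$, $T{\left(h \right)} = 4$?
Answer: $\frac{3}{2} \approx 1.5$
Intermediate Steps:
$W{\left(b \right)} = 0$ ($W{\left(b \right)} = \left(-4\right) 0 = 0$)
$Z{\left(g \right)} = \frac{3}{8}$ ($Z{\left(g \right)} = - \frac{7}{8} + \frac{10 + 0}{8} = - \frac{7}{8} + \frac{1}{8} \cdot 10 = - \frac{7}{8} + \frac{5}{4} = \frac{3}{8}$)
$Z{\left(-25 \right)} T{\left(5 \right)} = \frac{3}{8} \cdot 4 = \frac{3}{2}$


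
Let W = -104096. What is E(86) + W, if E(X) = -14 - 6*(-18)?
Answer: -104002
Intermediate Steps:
E(X) = 94 (E(X) = -14 + 108 = 94)
E(86) + W = 94 - 104096 = -104002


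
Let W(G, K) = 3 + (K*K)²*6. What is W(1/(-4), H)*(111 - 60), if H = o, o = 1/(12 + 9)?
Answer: 3306211/21609 ≈ 153.00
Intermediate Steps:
o = 1/21 ≈ 0.047619
H = 1/21 ≈ 0.047619
W(G, K) = 3 + 6*K⁴ (W(G, K) = 3 + (K²)²*6 = 3 + K⁴*6 = 3 + 6*K⁴)
W(1/(-4), H)*(111 - 60) = (3 + 6*(1/21)⁴)*(111 - 60) = (3 + 6*(1/194481))*51 = (3 + 2/64827)*51 = (194483/64827)*51 = 3306211/21609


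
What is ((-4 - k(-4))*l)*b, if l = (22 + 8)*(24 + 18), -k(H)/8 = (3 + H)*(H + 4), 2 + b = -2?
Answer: 20160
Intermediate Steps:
b = -4 (b = -2 - 2 = -4)
k(H) = -8*(3 + H)*(4 + H) (k(H) = -8*(3 + H)*(H + 4) = -8*(3 + H)*(4 + H))
l = 1260 (l = 30*42 = 1260)
((-4 - k(-4))*l)*b = ((-4 - (-96 - 56*(-4) - 8*(-4)²))*1260)*(-4) = ((-4 - (-96 + 224 - 8*16))*1260)*(-4) = ((-4 - (-96 + 224 - 128))*1260)*(-4) = ((-4 - 1*0)*1260)*(-4) = ((-4 + 0)*1260)*(-4) = -4*1260*(-4) = -5040*(-4) = 20160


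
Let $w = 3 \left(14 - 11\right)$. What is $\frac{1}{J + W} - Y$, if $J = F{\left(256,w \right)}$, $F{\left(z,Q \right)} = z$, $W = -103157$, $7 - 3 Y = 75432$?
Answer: $\frac{7761307922}{308703} \approx 25142.0$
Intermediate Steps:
$Y = - \frac{75425}{3}$ ($Y = \frac{7}{3} - 25144 = - \frac{75425}{3} \approx -25142.0$)
$w = 9$ ($w = 3 \cdot 3 = 9$)
$J = 256$
$\frac{1}{J + W} - Y = \frac{1}{256 - 103157} - - \frac{75425}{3} = \frac{1}{-102901} + \frac{75425}{3} = - \frac{1}{102901} + \frac{75425}{3} = \frac{7761307922}{308703}$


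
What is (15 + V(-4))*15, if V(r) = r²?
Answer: 465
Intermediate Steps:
(15 + V(-4))*15 = (15 + (-4)²)*15 = (15 + 16)*15 = 31*15 = 465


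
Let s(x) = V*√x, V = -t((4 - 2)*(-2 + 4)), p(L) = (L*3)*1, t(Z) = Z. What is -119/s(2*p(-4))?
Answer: -119*I*√6/48 ≈ -6.0727*I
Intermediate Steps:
p(L) = 3*L (p(L) = (3*L)*1 = 3*L)
V = -4 (V = -(4 - 2)*(-2 + 4) = -2*2 = -1*4 = -4)
s(x) = -4*√x
-119/s(2*p(-4)) = -119*I*√6/48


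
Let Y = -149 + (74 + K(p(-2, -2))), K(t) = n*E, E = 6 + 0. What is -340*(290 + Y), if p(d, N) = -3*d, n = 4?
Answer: -81260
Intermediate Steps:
E = 6
K(t) = 24 (K(t) = 4*6 = 24)
Y = -51 (Y = -149 + (74 + 24) = -149 + 98 = -51)
-340*(290 + Y) = -340*(290 - 51) = -340*239 = -81260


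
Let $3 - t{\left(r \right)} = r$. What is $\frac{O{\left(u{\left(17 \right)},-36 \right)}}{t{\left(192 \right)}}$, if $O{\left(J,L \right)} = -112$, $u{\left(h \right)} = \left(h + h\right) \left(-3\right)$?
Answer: $\frac{16}{27} \approx 0.59259$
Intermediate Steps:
$t{\left(r \right)} = 3 - r$
$u{\left(h \right)} = - 6 h$ ($u{\left(h \right)} = 2 h \left(-3\right) = - 6 h$)
$\frac{O{\left(u{\left(17 \right)},-36 \right)}}{t{\left(192 \right)}} = - \frac{112}{3 - 192} = - \frac{112}{-189} = \left(-112\right) \left(- \frac{1}{189}\right) = \frac{16}{27}$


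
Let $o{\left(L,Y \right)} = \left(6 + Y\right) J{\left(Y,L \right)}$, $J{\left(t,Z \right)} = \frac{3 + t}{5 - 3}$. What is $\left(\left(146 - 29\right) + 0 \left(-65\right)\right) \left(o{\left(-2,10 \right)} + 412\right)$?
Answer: $60372$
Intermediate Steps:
$J{\left(t,Z \right)} = \frac{3}{2} + \frac{t}{2}$ ($J{\left(t,Z \right)} = \frac{3 + t}{2} = \left(3 + t\right) \frac{1}{2} = \frac{3}{2} + \frac{t}{2}$)
$o{\left(L,Y \right)} = \left(6 + Y\right) \left(\frac{3}{2} + \frac{Y}{2}\right)$
$\left(\left(146 - 29\right) + 0 \left(-65\right)\right) \left(o{\left(-2,10 \right)} + 412\right) = \left(\left(146 - 29\right) + 0 \left(-65\right)\right) \left(\frac{\left(3 + 10\right) \left(6 + 10\right)}{2} + 412\right) = \left(117 + 0\right) \left(\frac{1}{2} \cdot 13 \cdot 16 + 412\right) = 117 \left(104 + 412\right) = 117 \cdot 516 = 60372$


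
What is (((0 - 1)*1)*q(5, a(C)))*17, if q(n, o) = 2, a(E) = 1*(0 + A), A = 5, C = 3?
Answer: -34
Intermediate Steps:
a(E) = 5 (a(E) = 1*(0 + 5) = 1*5 = 5)
(((0 - 1)*1)*q(5, a(C)))*17 = (((0 - 1)*1)*2)*17 = (-1*1*2)*17 = -1*2*17 = -2*17 = -34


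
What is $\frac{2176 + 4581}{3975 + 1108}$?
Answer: $\frac{6757}{5083} \approx 1.3293$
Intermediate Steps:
$\frac{2176 + 4581}{3975 + 1108} = \frac{6757}{5083}$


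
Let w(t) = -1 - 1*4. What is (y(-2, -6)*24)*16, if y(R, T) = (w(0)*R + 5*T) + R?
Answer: -8448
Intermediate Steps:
w(t) = -5 (w(t) = -1 - 4 = -5)
y(R, T) = -4*R + 5*T (y(R, T) = (-5*R + 5*T) + R = -4*R + 5*T)
(y(-2, -6)*24)*16 = ((-4*(-2) + 5*(-6))*24)*16 = ((8 - 30)*24)*16 = -22*24*16 = -528*16 = -8448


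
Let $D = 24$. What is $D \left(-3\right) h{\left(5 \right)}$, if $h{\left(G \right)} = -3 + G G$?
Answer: $-1584$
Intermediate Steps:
$h{\left(G \right)} = -3 + G^{2}$
$D \left(-3\right) h{\left(5 \right)} = 24 \left(-3\right) \left(-3 + 5^{2}\right) = - 72 \left(-3 + 25\right) = \left(-72\right) 22 = -1584$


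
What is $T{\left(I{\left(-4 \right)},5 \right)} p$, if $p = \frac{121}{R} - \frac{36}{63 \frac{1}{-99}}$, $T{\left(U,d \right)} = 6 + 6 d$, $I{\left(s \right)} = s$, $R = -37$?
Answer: $\frac{496980}{259} \approx 1918.8$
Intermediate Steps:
$p = \frac{13805}{259}$ ($p = \frac{121}{-37} - \frac{36}{63 \frac{1}{-99}} = 121 \left(- \frac{1}{37}\right) - \frac{36}{63 \left(- \frac{1}{99}\right)} = - \frac{121}{37} - \frac{36}{- \frac{7}{11}} = - \frac{121}{37} - - \frac{396}{7} = - \frac{121}{37} + \frac{396}{7} = \frac{13805}{259} \approx 53.301$)
$T{\left(I{\left(-4 \right)},5 \right)} p = \left(6 + 6 \cdot 5\right) \frac{13805}{259} = \left(6 + 30\right) \frac{13805}{259} = 36 \cdot \frac{13805}{259} = \frac{496980}{259}$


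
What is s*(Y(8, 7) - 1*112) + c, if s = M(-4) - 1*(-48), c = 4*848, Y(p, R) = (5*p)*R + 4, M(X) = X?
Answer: 10960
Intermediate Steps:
Y(p, R) = 4 + 5*R*p (Y(p, R) = 5*R*p + 4 = 4 + 5*R*p)
c = 3392
s = 44 (s = -4 - 1*(-48) = -4 + 48 = 44)
s*(Y(8, 7) - 1*112) + c = 44*((4 + 5*7*8) - 1*112) + 3392 = 44*((4 + 280) - 112) + 3392 = 44*(284 - 112) + 3392 = 44*172 + 3392 = 7568 + 3392 = 10960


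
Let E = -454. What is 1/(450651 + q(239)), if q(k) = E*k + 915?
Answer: 1/343060 ≈ 2.9149e-6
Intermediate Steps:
q(k) = 915 - 454*k (q(k) = -454*k + 915 = 915 - 454*k)
1/(450651 + q(239)) = 1/(450651 + (915 - 454*239)) = 1/(450651 + (915 - 108506)) = 1/(450651 - 107591) = 1/343060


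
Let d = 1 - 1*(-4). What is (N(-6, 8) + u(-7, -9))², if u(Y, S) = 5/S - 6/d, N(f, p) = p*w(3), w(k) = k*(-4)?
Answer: 19351201/2025 ≈ 9556.2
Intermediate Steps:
w(k) = -4*k
N(f, p) = -12*p (N(f, p) = p*(-4*3) = p*(-12) = -12*p)
d = 5 (d = 1 + 4 = 5)
u(Y, S) = -6/5 + 5/S (u(Y, S) = 5/S - 6/5 = -6/5 + 5/S)
(N(-6, 8) + u(-7, -9))² = (-12*8 + (-6/5 + 5/(-9)))² = (-96 + (-6/5 + 5*(-⅑)))² = (-96 + (-6/5 - 5/9))² = (-96 - 79/45)² = (-4399/45)² = 19351201/2025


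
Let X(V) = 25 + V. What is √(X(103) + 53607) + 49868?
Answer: 49868 + √53735 ≈ 50100.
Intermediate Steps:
√(X(103) + 53607) + 49868 = √((25 + 103) + 53607) + 49868 = √(128 + 53607) + 49868 = √53735 + 49868 = 49868 + √53735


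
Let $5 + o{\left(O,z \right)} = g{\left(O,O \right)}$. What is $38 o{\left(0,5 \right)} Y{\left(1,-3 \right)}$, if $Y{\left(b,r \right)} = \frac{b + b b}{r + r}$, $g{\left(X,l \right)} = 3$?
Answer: $\frac{76}{3} \approx 25.333$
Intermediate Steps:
$o{\left(O,z \right)} = -2$ ($o{\left(O,z \right)} = -5 + 3 = -2$)
$Y{\left(b,r \right)} = \frac{b + b^{2}}{2 r}$
$38 o{\left(0,5 \right)} Y{\left(1,-3 \right)} = 38 \left(-2\right) \frac{1}{2} \cdot 1 \frac{1}{-3} \left(1 + 1\right) = - 76 \cdot \frac{1}{2} \cdot 1 \left(- \frac{1}{3}\right) 2 = \left(-76\right) \left(- \frac{1}{3}\right) = \frac{76}{3}$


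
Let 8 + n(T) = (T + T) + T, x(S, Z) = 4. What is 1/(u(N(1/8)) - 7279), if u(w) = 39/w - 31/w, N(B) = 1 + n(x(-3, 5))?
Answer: -5/36387 ≈ -0.00013741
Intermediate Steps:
n(T) = -8 + 3*T (n(T) = -8 + ((T + T) + T) = -8 + (2*T + T) = -8 + 3*T)
N(B) = 5 (N(B) = 1 + (-8 + 3*4) = 1 + (-8 + 12) = 1 + 4 = 5)
u(w) = 8/w
1/(u(N(1/8)) - 7279) = 1/(8/5 - 7279) = 1/(-36387/5) = -5/36387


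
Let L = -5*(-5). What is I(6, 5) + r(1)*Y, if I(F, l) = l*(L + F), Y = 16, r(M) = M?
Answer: 171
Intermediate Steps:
L = 25
I(F, l) = l*(25 + F)
I(6, 5) + r(1)*Y = 5*(25 + 6) + 1*16 = 5*31 + 16 = 155 + 16 = 171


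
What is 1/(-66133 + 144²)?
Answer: -1/45397 ≈ -2.2028e-5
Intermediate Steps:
1/(-66133 + 144²) = 1/(-66133 + 20736) = 1/(-45397) = -1/45397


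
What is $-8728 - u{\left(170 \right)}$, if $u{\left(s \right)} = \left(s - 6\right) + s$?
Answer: $-9062$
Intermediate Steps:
$u{\left(s \right)} = -6 + 2 s$ ($u{\left(s \right)} = \left(-6 + s\right) + s = -6 + 2 s$)
$-8728 - u{\left(170 \right)} = -8728 - \left(-6 + 2 \cdot 170\right) = -8728 - \left(-6 + 340\right) = -8728 - 334 = -9062$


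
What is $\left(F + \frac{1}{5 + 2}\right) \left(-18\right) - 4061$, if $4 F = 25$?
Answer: $- \frac{58465}{14} \approx -4176.1$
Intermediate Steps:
$F = \frac{25}{4}$ ($F = \frac{1}{4} \cdot 25 = \frac{25}{4} \approx 6.25$)
$\left(F + \frac{1}{5 + 2}\right) \left(-18\right) - 4061 = \left(\frac{25}{4} + \frac{1}{5 + 2}\right) \left(-18\right) - 4061 = \left(\frac{25}{4} + \frac{1}{7}\right) \left(-18\right) - 4061 = \frac{179}{28} \left(-18\right) - 4061 = - \frac{1611}{14} - 4061 = - \frac{58465}{14}$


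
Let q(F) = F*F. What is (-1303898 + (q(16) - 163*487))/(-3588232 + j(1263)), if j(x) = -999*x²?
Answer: 1383023/1597162063 ≈ 0.00086593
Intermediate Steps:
q(F) = F²
(-1303898 + (q(16) - 163*487))/(-3588232 + j(1263)) = (-1303898 + (16² - 163*487))/(-3588232 - 999*1263²) = (-1303898 + (256 - 79381))/(-3588232 - 999*1595169) = (-1303898 - 79125)/(-3588232 - 1593573831) = -1383023/(-1597162063) = -1383023*(-1/1597162063) = 1383023/1597162063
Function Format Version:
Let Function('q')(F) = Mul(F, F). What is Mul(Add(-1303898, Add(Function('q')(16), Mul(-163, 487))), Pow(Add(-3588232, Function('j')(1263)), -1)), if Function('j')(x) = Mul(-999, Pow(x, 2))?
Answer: Rational(1383023, 1597162063) ≈ 0.00086593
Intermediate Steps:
Function('q')(F) = Pow(F, 2)
Mul(Add(-1303898, Add(Function('q')(16), Mul(-163, 487))), Pow(Add(-3588232, Function('j')(1263)), -1)) = Mul(Add(-1303898, Add(Pow(16, 2), Mul(-163, 487))), Pow(Add(-3588232, Mul(-999, Pow(1263, 2))), -1)) = Mul(Add(-1303898, Add(256, -79381)), Pow(Add(-3588232, Mul(-999, 1595169)), -1)) = Mul(Add(-1303898, -79125), Pow(Add(-3588232, -1593573831), -1)) = Mul(-1383023, Pow(-1597162063, -1)) = Mul(-1383023, Rational(-1, 1597162063)) = Rational(1383023, 1597162063)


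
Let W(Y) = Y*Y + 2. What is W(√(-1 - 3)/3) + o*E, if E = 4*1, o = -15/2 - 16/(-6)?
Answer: -160/9 ≈ -17.778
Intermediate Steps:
W(Y) = 2 + Y² (W(Y) = Y² + 2 = 2 + Y²)
o = -29/6 (o = -15*½ - 16*(-⅙) = -15/2 + 8/3 = -29/6 ≈ -4.8333)
E = 4
W(√(-1 - 3)/3) + o*E = (2 + (√(-1 - 3)/3)²) - 29/6*4 = (2 + (√(-4)*(⅓))²) - 58/3 = (2 + ((2*I)*(⅓))²) - 58/3 = (2 + (2*I/3)²) - 58/3 = (2 - 4/9) - 58/3 = 14/9 - 58/3 = -160/9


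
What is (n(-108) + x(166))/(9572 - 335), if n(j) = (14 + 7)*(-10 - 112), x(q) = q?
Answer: -2396/9237 ≈ -0.25939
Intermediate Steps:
n(j) = -2562 (n(j) = 21*(-122) = -2562)
(n(-108) + x(166))/(9572 - 335) = (-2562 + 166)/(9572 - 335) = -2396/9237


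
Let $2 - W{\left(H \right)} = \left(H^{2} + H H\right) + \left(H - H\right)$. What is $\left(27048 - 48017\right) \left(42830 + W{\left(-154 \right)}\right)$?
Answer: $96457400$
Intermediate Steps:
$W{\left(H \right)} = 2 - 2 H^{2}$ ($W{\left(H \right)} = 2 - \left(\left(H^{2} + H H\right) + \left(H - H\right)\right) = 2 - \left(\left(H^{2} + H^{2}\right) + 0\right) = 2 - \left(2 H^{2} + 0\right) = 2 - 2 H^{2}$)
$\left(27048 - 48017\right) \left(42830 + W{\left(-154 \right)}\right) = \left(27048 - 48017\right) \left(42830 + \left(2 - 2 \left(-154\right)^{2}\right)\right) = - 20969 \left(42830 + \left(2 - 47432\right)\right) = - 20969 \left(42830 - 47430\right) = \left(-20969\right) \left(-4600\right) = 96457400$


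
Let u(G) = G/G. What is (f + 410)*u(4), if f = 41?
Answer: 451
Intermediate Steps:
u(G) = 1
(f + 410)*u(4) = (41 + 410)*1 = 451*1 = 451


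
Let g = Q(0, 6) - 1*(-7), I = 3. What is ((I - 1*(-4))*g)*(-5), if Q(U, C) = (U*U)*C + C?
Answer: -455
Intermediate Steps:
Q(U, C) = C + C*U² (Q(U, C) = U²*C + C = C*U² + C = C + C*U²)
g = 13 (g = 6*(1 + 0²) - 1*(-7) = 6*(1 + 0) + 7 = 6*1 + 7 = 6 + 7 = 13)
((I - 1*(-4))*g)*(-5) = ((3 - 1*(-4))*13)*(-5) = ((3 + 4)*13)*(-5) = (7*13)*(-5) = 91*(-5) = -455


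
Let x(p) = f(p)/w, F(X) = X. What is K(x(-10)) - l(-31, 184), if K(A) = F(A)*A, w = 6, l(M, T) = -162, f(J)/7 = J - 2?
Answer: 358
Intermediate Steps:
f(J) = -14 + 7*J (f(J) = 7*(J - 2) = 7*(-2 + J) = -14 + 7*J)
x(p) = -7/3 + 7*p/6 (x(p) = (-14 + 7*p)/6 = (-14 + 7*p)*(⅙) = -7/3 + 7*p/6)
K(A) = A² (K(A) = A*A = A²)
K(x(-10)) - l(-31, 184) = (-7/3 + (7/6)*(-10))² - 1*(-162) = (-7/3 - 35/3)² + 162 = (-14)² + 162 = 196 + 162 = 358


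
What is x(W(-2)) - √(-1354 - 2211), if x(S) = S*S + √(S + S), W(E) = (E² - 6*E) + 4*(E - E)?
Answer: 256 + 4*√2 - I*√3565 ≈ 261.66 - 59.708*I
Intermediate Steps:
W(E) = E² - 6*E (W(E) = (E² - 6*E) + 4*0 = (E² - 6*E) + 0 = E² - 6*E)
x(S) = S² + √2*√S (x(S) = S² + √(2*S) = S² + √2*√S)
x(W(-2)) - √(-1354 - 2211) = ((-2*(-6 - 2))² + √2*√(-2*(-6 - 2))) - √(-1354 - 2211) = ((-2*(-8))² + √2*√(-2*(-8))) - √(-3565) = (16² + √2*√16) - I*√3565 = (256 + √2*4) - I*√3565 = (256 + 4*√2) - I*√3565 = 256 + 4*√2 - I*√3565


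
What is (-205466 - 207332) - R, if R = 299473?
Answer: -712271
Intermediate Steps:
(-205466 - 207332) - R = (-205466 - 207332) - 1*299473 = -412798 - 299473 = -712271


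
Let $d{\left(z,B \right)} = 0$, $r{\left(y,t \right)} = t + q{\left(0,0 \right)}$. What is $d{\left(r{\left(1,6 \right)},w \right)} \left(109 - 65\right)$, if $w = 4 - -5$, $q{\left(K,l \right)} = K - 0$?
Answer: $0$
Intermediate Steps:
$q{\left(K,l \right)} = K$ ($q{\left(K,l \right)} = K + 0 = K$)
$w = 9$ ($w = 4 + 5 = 9$)
$r{\left(y,t \right)} = t$ ($r{\left(y,t \right)} = t + 0 = t$)
$d{\left(r{\left(1,6 \right)},w \right)} \left(109 - 65\right) = 0 \left(109 - 65\right) = 0 \cdot 44 = 0$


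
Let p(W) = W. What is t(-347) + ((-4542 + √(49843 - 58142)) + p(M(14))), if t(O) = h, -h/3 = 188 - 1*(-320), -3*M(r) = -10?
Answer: -18188/3 + I*√8299 ≈ -6062.7 + 91.099*I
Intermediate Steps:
M(r) = 10/3 (M(r) = -⅓*(-10) = 10/3)
h = -1524 (h = -3*(188 - 1*(-320)) = -3*(188 + 320) = -3*508 = -1524)
t(O) = -1524
t(-347) + ((-4542 + √(49843 - 58142)) + p(M(14))) = -1524 + ((-4542 + √(49843 - 58142)) + 10/3) = -1524 + ((-4542 + √(-8299)) + 10/3) = -1524 + ((-4542 + I*√8299) + 10/3) = -1524 + (-13616/3 + I*√8299) = -18188/3 + I*√8299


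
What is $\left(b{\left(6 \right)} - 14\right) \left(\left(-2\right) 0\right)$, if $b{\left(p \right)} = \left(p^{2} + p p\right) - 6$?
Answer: $0$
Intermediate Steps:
$b{\left(p \right)} = -6 + 2 p^{2}$ ($b{\left(p \right)} = \left(p^{2} + p^{2}\right) - 6 = 2 p^{2} - 6 = -6 + 2 p^{2}$)
$\left(b{\left(6 \right)} - 14\right) \left(\left(-2\right) 0\right) = \left(\left(-6 + 2 \cdot 6^{2}\right) - 14\right) \left(\left(-2\right) 0\right) = \left(\left(-6 + 2 \cdot 36\right) - 14\right) 0 = \left(\left(-6 + 72\right) - 14\right) 0 = \left(66 - 14\right) 0 = 52 \cdot 0 = 0$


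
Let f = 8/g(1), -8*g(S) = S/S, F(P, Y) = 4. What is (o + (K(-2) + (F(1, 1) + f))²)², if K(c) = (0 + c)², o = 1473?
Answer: 21242881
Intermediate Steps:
g(S) = -⅛ (g(S) = -S/(8*S) = -⅛*1 = -⅛)
K(c) = c²
f = -64 (f = 8/(-⅛) = 8*(-8) = -64)
(o + (K(-2) + (F(1, 1) + f))²)² = (1473 + ((-2)² + (4 - 64))²)² = (1473 + (4 - 60)²)² = (1473 + (-56)²)² = (1473 + 3136)² = 4609² = 21242881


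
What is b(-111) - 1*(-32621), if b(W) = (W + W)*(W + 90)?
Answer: 37283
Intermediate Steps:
b(W) = 2*W*(90 + W) (b(W) = (2*W)*(90 + W) = 2*W*(90 + W))
b(-111) - 1*(-32621) = 2*(-111)*(90 - 111) - 1*(-32621) = 2*(-111)*(-21) + 32621 = 4662 + 32621 = 37283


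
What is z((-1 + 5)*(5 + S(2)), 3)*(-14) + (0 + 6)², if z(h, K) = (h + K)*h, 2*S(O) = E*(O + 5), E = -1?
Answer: -720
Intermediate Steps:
S(O) = -5/2 - O/2 (S(O) = (-(O + 5))/2 = (-(5 + O))/2 = (-5 - O)/2 = -5/2 - O/2)
z(h, K) = h*(K + h) (z(h, K) = (K + h)*h = h*(K + h))
z((-1 + 5)*(5 + S(2)), 3)*(-14) + (0 + 6)² = (((-1 + 5)*(5 + (-5/2 - ½*2)))*(3 + (-1 + 5)*(5 + (-5/2 - ½*2))))*(-14) + (0 + 6)² = ((4*(5 + (-5/2 - 1)))*(3 + 4*(5 + (-5/2 - 1))))*(-14) + 6² = ((4*(5 - 7/2))*(3 + 4*(5 - 7/2)))*(-14) + 36 = ((4*(3/2))*(3 + 4*(3/2)))*(-14) + 36 = (6*(3 + 6))*(-14) + 36 = (6*9)*(-14) + 36 = 54*(-14) + 36 = -756 + 36 = -720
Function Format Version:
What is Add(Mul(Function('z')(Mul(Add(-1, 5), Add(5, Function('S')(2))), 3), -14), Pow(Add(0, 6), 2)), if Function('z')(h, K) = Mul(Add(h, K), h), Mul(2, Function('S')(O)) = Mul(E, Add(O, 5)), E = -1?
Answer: -720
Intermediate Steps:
Function('S')(O) = Add(Rational(-5, 2), Mul(Rational(-1, 2), O)) (Function('S')(O) = Mul(Rational(1, 2), Mul(-1, Add(O, 5))) = Mul(Rational(1, 2), Mul(-1, Add(5, O))) = Mul(Rational(1, 2), Add(-5, Mul(-1, O))) = Add(Rational(-5, 2), Mul(Rational(-1, 2), O)))
Function('z')(h, K) = Mul(h, Add(K, h)) (Function('z')(h, K) = Mul(Add(K, h), h) = Mul(h, Add(K, h)))
Add(Mul(Function('z')(Mul(Add(-1, 5), Add(5, Function('S')(2))), 3), -14), Pow(Add(0, 6), 2)) = Add(Mul(Mul(Mul(Add(-1, 5), Add(5, Add(Rational(-5, 2), Mul(Rational(-1, 2), 2)))), Add(3, Mul(Add(-1, 5), Add(5, Add(Rational(-5, 2), Mul(Rational(-1, 2), 2)))))), -14), Pow(Add(0, 6), 2)) = Add(Mul(Mul(Mul(4, Add(5, Add(Rational(-5, 2), -1))), Add(3, Mul(4, Add(5, Add(Rational(-5, 2), -1))))), -14), Pow(6, 2)) = Add(Mul(Mul(Mul(4, Add(5, Rational(-7, 2))), Add(3, Mul(4, Add(5, Rational(-7, 2))))), -14), 36) = Add(Mul(Mul(Mul(4, Rational(3, 2)), Add(3, Mul(4, Rational(3, 2)))), -14), 36) = Add(Mul(Mul(6, Add(3, 6)), -14), 36) = Add(Mul(Mul(6, 9), -14), 36) = Add(Mul(54, -14), 36) = Add(-756, 36) = -720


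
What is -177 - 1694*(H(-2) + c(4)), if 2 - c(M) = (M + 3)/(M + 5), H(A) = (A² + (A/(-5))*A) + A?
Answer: -192611/45 ≈ -4280.2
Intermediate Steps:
H(A) = A + 4*A²/5 (H(A) = (A² + (A*(-⅕))*A) + A = (A² + (-A/5)*A) + A = (A² - A²/5) + A = 4*A²/5 + A = A + 4*A²/5)
c(M) = 2 - (3 + M)/(5 + M) (c(M) = 2 - (M + 3)/(M + 5) = 2 - (3 + M)/(5 + M))
-177 - 1694*(H(-2) + c(4)) = -177 - 1694*((⅕)*(-2)*(5 + 4*(-2)) + (7 + 4)/(5 + 4)) = -177 - 1694*((⅕)*(-2)*(5 - 8) + 11/9) = -177 - 1694*((⅕)*(-2)*(-3) + (⅑)*11) = -177 - 1694*(6/5 + 11/9) = -177 - 1694*109/45 = -177 - 242*763/45 = -177 - 184646/45 = -192611/45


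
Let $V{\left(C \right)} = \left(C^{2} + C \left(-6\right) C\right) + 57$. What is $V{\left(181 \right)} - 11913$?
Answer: $-175661$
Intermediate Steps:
$V{\left(C \right)} = 57 - 5 C^{2}$ ($V{\left(C \right)} = \left(C^{2} + - 6 C C\right) + 57 = \left(C^{2} - 6 C^{2}\right) + 57 = - 5 C^{2} + 57 = 57 - 5 C^{2}$)
$V{\left(181 \right)} - 11913 = \left(57 - 5 \cdot 181^{2}\right) - 11913 = \left(57 - 163805\right) - 11913 = -163748 - 11913 = -175661$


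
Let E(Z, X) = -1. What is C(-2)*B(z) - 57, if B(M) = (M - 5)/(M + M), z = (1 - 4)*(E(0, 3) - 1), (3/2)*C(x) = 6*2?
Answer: -169/3 ≈ -56.333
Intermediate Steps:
C(x) = 8 (C(x) = 2*(6*2)/3 = (⅔)*12 = 8)
z = 6 (z = (1 - 4)*(-1 - 1) = -3*(-2) = 6)
B(M) = (-5 + M)/(2*M) (B(M) = (-5 + M)/((2*M)) = (-5 + M)*(1/(2*M)) = (-5 + M)/(2*M))
C(-2)*B(z) - 57 = 8*((½)*(-5 + 6)/6) - 57 = 8*((½)*(⅙)*1) - 57 = 8*(1/12) - 57 = ⅔ - 57 = -169/3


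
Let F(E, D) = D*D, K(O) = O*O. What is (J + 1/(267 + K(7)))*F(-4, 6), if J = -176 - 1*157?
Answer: -947043/79 ≈ -11988.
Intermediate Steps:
K(O) = O²
F(E, D) = D²
J = -333 (J = -176 - 157 = -333)
(J + 1/(267 + K(7)))*F(-4, 6) = (-333 + 1/(267 + 7²))*6² = (-333 + 1/(267 + 49))*36 = (-333 + 1/316)*36 = -105227/316*36 = -947043/79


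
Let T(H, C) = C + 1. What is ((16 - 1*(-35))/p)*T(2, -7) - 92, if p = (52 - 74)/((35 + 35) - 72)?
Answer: -1318/11 ≈ -119.82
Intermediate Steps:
p = 11 (p = -22/(70 - 72) = -22/(-2) = -22*(-1/2) = 11)
T(H, C) = 1 + C
((16 - 1*(-35))/p)*T(2, -7) - 92 = ((16 - 1*(-35))/11)*(1 - 7) - 92 = ((16 + 35)*(1/11))*(-6) - 92 = (51*(1/11))*(-6) - 92 = (51/11)*(-6) - 92 = -306/11 - 92 = -1318/11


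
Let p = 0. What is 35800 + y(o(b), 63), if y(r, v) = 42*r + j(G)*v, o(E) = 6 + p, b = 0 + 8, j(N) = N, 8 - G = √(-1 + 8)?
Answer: 36556 - 63*√7 ≈ 36389.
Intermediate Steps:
G = 8 - √7 (G = 8 - √(-1 + 8) = 8 - √7 ≈ 5.3542)
b = 8
o(E) = 6 (o(E) = 6 + 0 = 6)
y(r, v) = 42*r + v*(8 - √7) (y(r, v) = 42*r + (8 - √7)*v = 42*r + v*(8 - √7))
35800 + y(o(b), 63) = 35800 + (42*6 + 63*(8 - √7)) = 35800 + (252 + (504 - 63*√7)) = 35800 + (756 - 63*√7) = 36556 - 63*√7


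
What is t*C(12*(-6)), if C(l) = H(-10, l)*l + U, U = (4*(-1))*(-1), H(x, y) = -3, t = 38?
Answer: 8360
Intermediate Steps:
U = 4 (U = -4*(-1) = 4)
C(l) = 4 - 3*l (C(l) = -3*l + 4 = 4 - 3*l)
t*C(12*(-6)) = 38*(4 - 36*(-6)) = 38*(4 - 3*(-72)) = 38*(4 + 216) = 38*220 = 8360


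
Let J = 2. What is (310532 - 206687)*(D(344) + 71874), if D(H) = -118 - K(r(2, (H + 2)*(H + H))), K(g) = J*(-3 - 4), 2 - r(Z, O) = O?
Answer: 7452955650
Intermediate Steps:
r(Z, O) = 2 - O
K(g) = -14 (K(g) = 2*(-3 - 4) = 2*(-7) = -14)
D(H) = -104 (D(H) = -118 - 1*(-14) = -118 + 14 = -104)
(310532 - 206687)*(D(344) + 71874) = (310532 - 206687)*(-104 + 71874) = 103845*71770 = 7452955650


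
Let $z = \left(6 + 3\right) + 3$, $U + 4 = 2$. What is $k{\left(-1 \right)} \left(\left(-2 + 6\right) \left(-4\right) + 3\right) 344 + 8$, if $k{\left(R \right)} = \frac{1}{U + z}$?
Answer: $- \frac{2196}{5} \approx -439.2$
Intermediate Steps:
$U = -2$ ($U = -4 + 2 = -2$)
$z = 12$ ($z = 9 + 3 = 12$)
$k{\left(R \right)} = \frac{1}{10}$ ($k{\left(R \right)} = \frac{1}{-2 + 12} = \frac{1}{10}$)
$k{\left(-1 \right)} \left(\left(-2 + 6\right) \left(-4\right) + 3\right) 344 + 8 = \frac{\left(-2 + 6\right) \left(-4\right) + 3}{10} \cdot 344 + 8 = \frac{4 \left(-4\right) + 3}{10} \cdot 344 + 8 = \frac{-16 + 3}{10} \cdot 344 + 8 = \frac{1}{10} \left(-13\right) 344 + 8 = \left(- \frac{13}{10}\right) 344 + 8 = - \frac{2236}{5} + 8 = - \frac{2196}{5}$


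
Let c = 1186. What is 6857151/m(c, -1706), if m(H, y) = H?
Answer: 6857151/1186 ≈ 5781.8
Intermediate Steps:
6857151/m(c, -1706) = 6857151/1186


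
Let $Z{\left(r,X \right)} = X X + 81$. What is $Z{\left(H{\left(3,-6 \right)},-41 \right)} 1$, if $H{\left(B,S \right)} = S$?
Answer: $1762$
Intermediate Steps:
$Z{\left(r,X \right)} = 81 + X^{2}$ ($Z{\left(r,X \right)} = X^{2} + 81 = 81 + X^{2}$)
$Z{\left(H{\left(3,-6 \right)},-41 \right)} 1 = \left(81 + \left(-41\right)^{2}\right) 1 = \left(81 + 1681\right) 1 = 1762 \cdot 1 = 1762$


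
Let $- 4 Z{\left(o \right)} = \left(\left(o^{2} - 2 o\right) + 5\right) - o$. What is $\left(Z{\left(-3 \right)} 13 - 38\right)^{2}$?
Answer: $\frac{203401}{16} \approx 12713.0$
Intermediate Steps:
$Z{\left(o \right)} = - \frac{5}{4} - \frac{o^{2}}{4} + \frac{3 o}{4}$ ($Z{\left(o \right)} = - \frac{\left(\left(o^{2} - 2 o\right) + 5\right) - o}{4} = - \frac{\left(5 + o^{2} - 2 o\right) - o}{4} = - \frac{5 + o^{2} - 3 o}{4} = - \frac{5}{4} - \frac{o^{2}}{4} + \frac{3 o}{4}$)
$\left(Z{\left(-3 \right)} 13 - 38\right)^{2} = \left(\left(- \frac{5}{4} - \frac{\left(-3\right)^{2}}{4} + \frac{3}{4} \left(-3\right)\right) 13 - 38\right)^{2} = \left(\left(- \frac{5}{4} - \frac{9}{4} - \frac{9}{4}\right) 13 - 38\right)^{2} = \left(\left(- \frac{23}{4}\right) 13 - 38\right)^{2} = \left(- \frac{299}{4} - 38\right)^{2} = \left(- \frac{451}{4}\right)^{2} = \frac{203401}{16}$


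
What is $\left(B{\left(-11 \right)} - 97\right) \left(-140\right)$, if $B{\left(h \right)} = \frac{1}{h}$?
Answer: $\frac{149520}{11} \approx 13593.0$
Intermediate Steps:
$\left(B{\left(-11 \right)} - 97\right) \left(-140\right) = \left(\frac{1}{-11} - 97\right) \left(-140\right) = \left(- \frac{1}{11} - 97\right) \left(-140\right) = \left(- \frac{1068}{11}\right) \left(-140\right) = \frac{149520}{11}$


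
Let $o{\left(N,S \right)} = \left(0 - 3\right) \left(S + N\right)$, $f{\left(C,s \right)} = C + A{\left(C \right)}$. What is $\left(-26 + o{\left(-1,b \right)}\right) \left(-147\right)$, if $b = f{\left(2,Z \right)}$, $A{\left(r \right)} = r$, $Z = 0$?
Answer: $5145$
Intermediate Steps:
$f{\left(C,s \right)} = 2 C$ ($f{\left(C,s \right)} = C + C = 2 C$)
$b = 4$ ($b = 2 \cdot 2 = 4$)
$o{\left(N,S \right)} = - 3 N - 3 S$ ($o{\left(N,S \right)} = - 3 \left(N + S\right) = - 3 N - 3 S$)
$\left(-26 + o{\left(-1,b \right)}\right) \left(-147\right) = \left(-26 - 9\right) \left(-147\right) = \left(-35\right) \left(-147\right) = 5145$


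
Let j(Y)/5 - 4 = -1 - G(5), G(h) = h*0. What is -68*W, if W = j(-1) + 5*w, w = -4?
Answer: 340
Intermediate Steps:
G(h) = 0
j(Y) = 15 (j(Y) = 20 + 5*(-1 - 1*0) = 20 + 5*(-1 + 0) = 20 + 5*(-1) = 20 - 5 = 15)
W = -5 (W = 15 + 5*(-4) = 15 - 20 = -5)
-68*W = -68*(-5) = 340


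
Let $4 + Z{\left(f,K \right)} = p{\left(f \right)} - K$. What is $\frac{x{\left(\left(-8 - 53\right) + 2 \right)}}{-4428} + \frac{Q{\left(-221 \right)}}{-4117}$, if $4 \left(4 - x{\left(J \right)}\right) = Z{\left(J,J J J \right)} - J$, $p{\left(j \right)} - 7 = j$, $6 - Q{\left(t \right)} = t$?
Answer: $\frac{420735599}{36460152} \approx 11.54$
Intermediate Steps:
$Q{\left(t \right)} = 6 - t$
$p{\left(j \right)} = 7 + j$
$Z{\left(f,K \right)} = 3 + f - K$ ($Z{\left(f,K \right)} = -4 - \left(-7 + K - f\right) = -4 + \left(7 + f - K\right) = 3 + f - K$)
$x{\left(J \right)} = \frac{13}{4} + \frac{J^{3}}{4}$ ($x{\left(J \right)} = 4 - \frac{\left(3 + J - J J J\right) - J}{4} = 4 - \frac{\left(3 + J - J^{2} J\right) - J}{4} = 4 - \frac{\left(3 + J - J^{3}\right) - J}{4} = 4 - \frac{3 - J^{3}}{4} = 4 + \left(- \frac{3}{4} + \frac{J^{3}}{4}\right) = \frac{13}{4} + \frac{J^{3}}{4}$)
$\frac{x{\left(\left(-8 - 53\right) + 2 \right)}}{-4428} + \frac{Q{\left(-221 \right)}}{-4117} = \frac{\frac{13}{4} + \frac{\left(\left(-8 - 53\right) + 2\right)^{3}}{4}}{-4428} + \frac{6 - -221}{-4117} = \left(\frac{13}{4} + \frac{\left(-61 + 2\right)^{3}}{4}\right) \left(- \frac{1}{4428}\right) + \left(6 + 221\right) \left(- \frac{1}{4117}\right) = \left(\frac{13}{4} + \frac{\left(-59\right)^{3}}{4}\right) \left(- \frac{1}{4428}\right) + 227 \left(- \frac{1}{4117}\right) = \left(\frac{13}{4} + \frac{1}{4} \left(-205379\right)\right) \left(- \frac{1}{4428}\right) - \frac{227}{4117} = \left(\frac{13}{4} - \frac{205379}{4}\right) \left(- \frac{1}{4428}\right) - \frac{227}{4117} = \left(- \frac{102683}{2}\right) \left(- \frac{1}{4428}\right) - \frac{227}{4117} = \frac{102683}{8856} - \frac{227}{4117} = \frac{420735599}{36460152}$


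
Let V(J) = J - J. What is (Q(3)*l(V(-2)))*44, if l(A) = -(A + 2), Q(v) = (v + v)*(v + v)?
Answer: -3168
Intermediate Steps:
V(J) = 0
Q(v) = 4*v**2 (Q(v) = (2*v)*(2*v) = 4*v**2)
l(A) = -2 - A (l(A) = -(2 + A) = -2 - A)
(Q(3)*l(V(-2)))*44 = ((4*3**2)*(-2 - 1*0))*44 = ((4*9)*(-2 + 0))*44 = (36*(-2))*44 = -72*44 = -3168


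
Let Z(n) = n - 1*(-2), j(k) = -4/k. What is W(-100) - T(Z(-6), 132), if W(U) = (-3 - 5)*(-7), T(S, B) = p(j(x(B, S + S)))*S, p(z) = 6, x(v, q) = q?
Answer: 80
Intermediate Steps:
Z(n) = 2 + n (Z(n) = n + 2 = 2 + n)
T(S, B) = 6*S
W(U) = 56 (W(U) = -8*(-7) = 56)
W(-100) - T(Z(-6), 132) = 56 - 6*(2 - 6) = 56 - 6*(-4) = 56 - 1*(-24) = 56 + 24 = 80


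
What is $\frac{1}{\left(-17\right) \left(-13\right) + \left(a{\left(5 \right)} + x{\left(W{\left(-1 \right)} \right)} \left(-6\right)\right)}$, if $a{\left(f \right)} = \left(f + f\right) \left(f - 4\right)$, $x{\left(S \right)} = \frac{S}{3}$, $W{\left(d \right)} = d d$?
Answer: $\frac{1}{229} \approx 0.0043668$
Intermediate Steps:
$W{\left(d \right)} = d^{2}$
$x{\left(S \right)} = \frac{S}{3}$ ($x{\left(S \right)} = S \frac{1}{3} = \frac{S}{3}$)
$a{\left(f \right)} = 2 f \left(-4 + f\right)$ ($a{\left(f \right)} = 2 f \left(f - 4\right) = 2 f \left(-4 + f\right)$)
$\frac{1}{\left(-17\right) \left(-13\right) + \left(a{\left(5 \right)} + x{\left(W{\left(-1 \right)} \right)} \left(-6\right)\right)} = \frac{1}{\left(-17\right) \left(-13\right) + \left(2 \cdot 5 \left(-4 + 5\right) + \frac{\left(-1\right)^{2}}{3} \left(-6\right)\right)} = \frac{1}{221 + \left(2 \cdot 5 \cdot 1 + \frac{1}{3} \cdot 1 \left(-6\right)\right)} = \frac{1}{221 + \left(10 + \frac{1}{3} \left(-6\right)\right)} = \frac{1}{221 + \left(10 - 2\right)} = \frac{1}{221 + 8} = \frac{1}{229}$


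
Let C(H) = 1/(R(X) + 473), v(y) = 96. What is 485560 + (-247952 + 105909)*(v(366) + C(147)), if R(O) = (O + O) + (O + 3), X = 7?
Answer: -6535974339/497 ≈ -1.3151e+7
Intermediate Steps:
R(O) = 3 + 3*O (R(O) = 2*O + (3 + O) = 3 + 3*O)
C(H) = 1/497 (C(H) = 1/((3 + 3*7) + 473) = 1/((3 + 21) + 473) = 1/(24 + 473) = 1/497)
485560 + (-247952 + 105909)*(v(366) + C(147)) = 485560 + (-247952 + 105909)*(96 + 1/497) = 485560 - 142043*47713/497 = 485560 - 6777297659/497 = -6535974339/497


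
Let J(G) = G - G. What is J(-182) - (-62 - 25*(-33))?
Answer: -763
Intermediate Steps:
J(G) = 0
J(-182) - (-62 - 25*(-33)) = 0 - (-62 - 25*(-33)) = 0 - (-62 + 825) = 0 - 1*763 = 0 - 763 = -763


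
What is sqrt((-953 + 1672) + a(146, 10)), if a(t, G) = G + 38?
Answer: sqrt(767) ≈ 27.695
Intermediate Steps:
a(t, G) = 38 + G
sqrt((-953 + 1672) + a(146, 10)) = sqrt((-953 + 1672) + (38 + 10)) = sqrt(719 + 48) = sqrt(767)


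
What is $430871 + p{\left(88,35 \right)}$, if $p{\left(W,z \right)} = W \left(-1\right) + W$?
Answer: $430871$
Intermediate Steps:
$p{\left(W,z \right)} = 0$ ($p{\left(W,z \right)} = - W + W = 0$)
$430871 + p{\left(88,35 \right)} = 430871 + 0 = 430871$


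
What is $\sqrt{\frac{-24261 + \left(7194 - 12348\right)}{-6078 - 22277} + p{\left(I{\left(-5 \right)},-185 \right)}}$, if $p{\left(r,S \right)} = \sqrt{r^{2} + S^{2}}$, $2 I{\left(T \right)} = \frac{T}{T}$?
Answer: $\frac{\sqrt{47508 + 22898 \sqrt{136901}}}{214} \approx 13.64$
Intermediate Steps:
$I{\left(T \right)} = \frac{1}{2}$ ($I{\left(T \right)} = \frac{T \frac{1}{T}}{2} = \frac{1}{2} \cdot 1 = \frac{1}{2}$)
$p{\left(r,S \right)} = \sqrt{S^{2} + r^{2}}$
$\sqrt{\frac{-24261 + \left(7194 - 12348\right)}{-6078 - 22277} + p{\left(I{\left(-5 \right)},-185 \right)}} = \sqrt{\frac{-24261 + \left(7194 - 12348\right)}{-6078 - 22277} + \sqrt{\left(-185\right)^{2} + \left(\frac{1}{2}\right)^{2}}} = \sqrt{\frac{-24261 + \left(7194 - 12348\right)}{-28355} + \sqrt{34225 + \frac{1}{4}}} = \sqrt{\left(-24261 - 5154\right) \left(- \frac{1}{28355}\right) + \sqrt{\frac{136901}{4}}} = \sqrt{\left(-29415\right) \left(- \frac{1}{28355}\right) + \frac{\sqrt{136901}}{2}} = \sqrt{\frac{111}{107} + \frac{\sqrt{136901}}{2}}$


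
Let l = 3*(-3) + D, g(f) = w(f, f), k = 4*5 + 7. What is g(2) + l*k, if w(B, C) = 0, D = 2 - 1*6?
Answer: -351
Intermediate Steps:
k = 27 (k = 20 + 7 = 27)
D = -4 (D = 2 - 6 = -4)
g(f) = 0
l = -13 (l = 3*(-3) - 4 = -9 - 4 = -13)
g(2) + l*k = 0 - 13*27 = 0 - 351 = -351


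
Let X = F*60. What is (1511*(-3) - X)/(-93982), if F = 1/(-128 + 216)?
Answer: 99741/2067604 ≈ 0.048240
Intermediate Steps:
F = 1/88 ≈ 0.011364
X = 15/22 (X = (1/88)*60 = 15/22 ≈ 0.68182)
(1511*(-3) - X)/(-93982) = (1511*(-3) - 1*15/22)/(-93982) = (-4533 - 15/22)*(-1/93982) = -99741/22*(-1/93982) = 99741/2067604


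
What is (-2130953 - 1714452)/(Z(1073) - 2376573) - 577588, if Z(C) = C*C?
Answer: -707682386067/1225244 ≈ -5.7759e+5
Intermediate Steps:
Z(C) = C²
(-2130953 - 1714452)/(Z(1073) - 2376573) - 577588 = (-2130953 - 1714452)/(1073² - 2376573) - 577588 = -3845405/(1151329 - 2376573) - 577588 = -3845405/(-1225244) - 577588 = -3845405*(-1/1225244) - 577588 = 3845405/1225244 - 577588 = -707682386067/1225244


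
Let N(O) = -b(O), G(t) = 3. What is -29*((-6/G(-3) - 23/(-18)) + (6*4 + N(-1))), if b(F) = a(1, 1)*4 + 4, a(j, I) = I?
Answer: -7975/18 ≈ -443.06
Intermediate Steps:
b(F) = 8 (b(F) = 1*4 + 4 = 4 + 4 = 8)
N(O) = -8 (N(O) = -1*8 = -8)
-29*((-6/G(-3) - 23/(-18)) + (6*4 + N(-1))) = -29*((-6/3 - 23/(-18)) + (6*4 - 8)) = -29*((-6*⅓ - 23*(-1/18)) + (24 - 8)) = -29*((-2 + 23/18) + 16) = -29*(-13/18 + 16) = -29*275/18 = -7975/18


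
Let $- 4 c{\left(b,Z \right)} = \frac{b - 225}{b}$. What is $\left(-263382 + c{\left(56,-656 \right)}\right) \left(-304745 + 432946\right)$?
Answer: $- \frac{7563525549199}{224} \approx -3.3766 \cdot 10^{10}$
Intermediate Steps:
$c{\left(b,Z \right)} = - \frac{-225 + b}{4 b}$ ($c{\left(b,Z \right)} = - \frac{\left(b - 225\right) \frac{1}{b}}{4} = - \frac{\left(-225 + b\right) \frac{1}{b}}{4} = - \frac{\frac{1}{b} \left(-225 + b\right)}{4} = - \frac{-225 + b}{4 b}$)
$\left(-263382 + c{\left(56,-656 \right)}\right) \left(-304745 + 432946\right) = \left(-263382 + \frac{225 - 56}{4 \cdot 56}\right) \left(-304745 + 432946\right) = \left(-263382 + \frac{1}{4} \cdot \frac{1}{56} \left(225 - 56\right)\right) 128201 = \left(-263382 + \frac{1}{4} \cdot \frac{1}{56} \cdot 169\right) 128201 = \left(-263382 + \frac{169}{224}\right) 128201 = \left(- \frac{58997399}{224}\right) 128201 = - \frac{7563525549199}{224}$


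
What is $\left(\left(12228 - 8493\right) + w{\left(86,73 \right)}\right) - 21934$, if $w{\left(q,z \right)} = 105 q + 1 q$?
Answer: $-9083$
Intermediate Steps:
$w{\left(q,z \right)} = 106 q$ ($w{\left(q,z \right)} = 105 q + q = 106 q$)
$\left(\left(12228 - 8493\right) + w{\left(86,73 \right)}\right) - 21934 = \left(\left(12228 - 8493\right) + 106 \cdot 86\right) - 21934 = \left(3735 + 9116\right) - 21934 = 12851 - 21934 = -9083$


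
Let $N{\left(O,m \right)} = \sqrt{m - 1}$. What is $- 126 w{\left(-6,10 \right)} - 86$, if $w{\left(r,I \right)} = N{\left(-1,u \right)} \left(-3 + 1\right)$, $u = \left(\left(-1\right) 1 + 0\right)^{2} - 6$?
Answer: $-86 + 252 i \sqrt{6} \approx -86.0 + 617.27 i$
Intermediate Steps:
$u = -5$ ($u = \left(-1 + 0\right)^{2} - 6 = \left(-1\right)^{2} - 6 = 1 - 6 = -5$)
$N{\left(O,m \right)} = \sqrt{-1 + m}$
$w{\left(r,I \right)} = - 2 i \sqrt{6}$ ($w{\left(r,I \right)} = \sqrt{-1 - 5} \left(-3 + 1\right) = \sqrt{-6} \left(-2\right) = i \sqrt{6} \left(-2\right) = - 2 i \sqrt{6}$)
$- 126 w{\left(-6,10 \right)} - 86 = - 126 \left(- 2 i \sqrt{6}\right) - 86 = 252 i \sqrt{6} - 86 = -86 + 252 i \sqrt{6}$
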